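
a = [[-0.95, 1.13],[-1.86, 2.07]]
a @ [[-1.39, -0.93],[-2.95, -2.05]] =[[-2.01,-1.43], [-3.52,-2.51]]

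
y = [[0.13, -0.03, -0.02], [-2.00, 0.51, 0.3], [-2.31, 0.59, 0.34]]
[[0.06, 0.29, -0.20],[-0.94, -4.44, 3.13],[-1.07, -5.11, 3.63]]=y@[[0.05, 2.29, -1.03], [-0.38, 1.49, 2.44], [-2.14, -2.07, -0.57]]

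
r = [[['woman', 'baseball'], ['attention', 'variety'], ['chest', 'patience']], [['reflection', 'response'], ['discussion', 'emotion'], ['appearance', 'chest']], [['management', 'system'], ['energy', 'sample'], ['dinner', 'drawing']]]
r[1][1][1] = 'emotion'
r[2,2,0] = 'dinner'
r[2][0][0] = 'management'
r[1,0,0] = 'reflection'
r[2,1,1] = 'sample'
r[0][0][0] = 'woman'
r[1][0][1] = 'response'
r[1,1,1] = 'emotion'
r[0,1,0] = 'attention'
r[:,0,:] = [['woman', 'baseball'], ['reflection', 'response'], ['management', 'system']]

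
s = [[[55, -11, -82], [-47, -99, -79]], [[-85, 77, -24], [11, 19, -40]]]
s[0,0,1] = -11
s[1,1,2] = -40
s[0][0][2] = -82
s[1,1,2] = -40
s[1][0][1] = 77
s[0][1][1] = -99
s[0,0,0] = 55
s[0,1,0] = -47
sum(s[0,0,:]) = -38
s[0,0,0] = 55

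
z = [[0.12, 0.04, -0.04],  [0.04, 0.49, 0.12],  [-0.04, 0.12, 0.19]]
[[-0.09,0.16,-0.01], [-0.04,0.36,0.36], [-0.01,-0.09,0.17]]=z @ [[-0.84, 0.77, -0.1], [0.06, 0.87, 0.61], [-0.28, -0.84, 0.51]]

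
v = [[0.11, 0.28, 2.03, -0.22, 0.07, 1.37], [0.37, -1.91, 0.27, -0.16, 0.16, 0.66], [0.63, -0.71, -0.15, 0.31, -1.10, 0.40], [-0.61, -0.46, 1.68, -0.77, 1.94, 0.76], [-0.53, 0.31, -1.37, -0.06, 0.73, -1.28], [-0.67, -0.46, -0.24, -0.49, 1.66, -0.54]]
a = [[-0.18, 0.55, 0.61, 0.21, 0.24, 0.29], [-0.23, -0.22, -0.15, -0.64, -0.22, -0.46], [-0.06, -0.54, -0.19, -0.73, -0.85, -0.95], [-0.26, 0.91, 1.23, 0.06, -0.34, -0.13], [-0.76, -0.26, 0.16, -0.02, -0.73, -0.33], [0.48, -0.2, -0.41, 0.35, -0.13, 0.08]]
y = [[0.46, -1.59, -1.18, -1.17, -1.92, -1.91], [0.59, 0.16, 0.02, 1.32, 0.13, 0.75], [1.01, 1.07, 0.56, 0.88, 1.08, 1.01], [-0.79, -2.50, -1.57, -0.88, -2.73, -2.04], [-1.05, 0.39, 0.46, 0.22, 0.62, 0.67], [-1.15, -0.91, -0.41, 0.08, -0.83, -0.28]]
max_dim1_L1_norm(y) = 10.51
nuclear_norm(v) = 9.22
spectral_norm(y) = 6.46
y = v @ a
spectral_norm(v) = 3.82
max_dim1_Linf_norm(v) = 2.03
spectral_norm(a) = 2.09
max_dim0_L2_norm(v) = 3.0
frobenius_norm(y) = 6.94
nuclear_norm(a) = 5.37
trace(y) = 0.64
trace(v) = -2.53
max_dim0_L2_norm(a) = 1.46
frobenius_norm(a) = 2.94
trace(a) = -1.18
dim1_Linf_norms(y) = [1.92, 1.32, 1.08, 2.73, 1.05, 1.15]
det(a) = 0.00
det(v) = 0.00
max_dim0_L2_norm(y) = 3.66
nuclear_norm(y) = 10.02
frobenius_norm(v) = 5.45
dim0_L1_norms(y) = [5.05, 6.62, 4.2, 4.55, 7.31, 6.66]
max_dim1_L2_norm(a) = 1.6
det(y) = 0.00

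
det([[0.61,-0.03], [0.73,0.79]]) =0.504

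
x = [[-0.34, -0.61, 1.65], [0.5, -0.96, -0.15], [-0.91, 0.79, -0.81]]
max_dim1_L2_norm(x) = 1.79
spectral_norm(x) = 2.11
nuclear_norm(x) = 3.96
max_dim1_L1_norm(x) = 2.6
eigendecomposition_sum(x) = [[-0.14+0.72j, -0.12-0.63j, 0.94+0.19j],[0.29+0.04j, (-0.25+0.06j), 0.06-0.38j],[(-0.45-0.28j), 0.45+0.08j, (-0.37+0.58j)]] + [[(-0.14-0.72j), -0.12+0.63j, (0.94-0.19j)], [(0.29-0.04j), (-0.25-0.06j), (0.06+0.38j)], [-0.45+0.28j, 0.45-0.08j, -0.37-0.58j]] + [[(-0.06+0j),  -0.37+0.00j,  (-0.22+0j)], [(-0.08+0j),  -0.46+0.00j,  -0.28+0.00j], [(-0.02+0j),  -0.11+0.00j,  -0.07+0.00j]]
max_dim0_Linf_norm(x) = 1.65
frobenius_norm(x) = 2.55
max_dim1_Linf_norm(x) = 1.65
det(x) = -1.42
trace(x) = -2.11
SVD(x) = [[-0.76, 0.58, 0.29],[-0.24, -0.67, 0.7],[0.6, 0.46, 0.65]] @ diag([2.11077326607815, 1.34343596313085, 0.5024102230015486]) @ [[-0.19, 0.55, -0.81], [-0.71, 0.49, 0.51], [-0.68, -0.67, -0.30]]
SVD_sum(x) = [[0.31, -0.89, 1.3], [0.10, -0.28, 0.41], [-0.25, 0.70, -1.03]] + [[-0.55, 0.38, 0.39], [0.64, -0.44, -0.46], [-0.44, 0.31, 0.32]] + [[-0.1, -0.10, -0.04], [-0.24, -0.24, -0.11], [-0.22, -0.22, -0.10]]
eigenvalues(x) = [(-0.76+1.35j), (-0.76-1.35j), (-0.59+0j)]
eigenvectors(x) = [[(0.77+0j), 0.77-0.00j, 0.62+0.00j], [(-0.01-0.31j), (-0.01+0.31j), 0.76+0.00j], [-0.20+0.52j, (-0.2-0.52j), (0.19+0j)]]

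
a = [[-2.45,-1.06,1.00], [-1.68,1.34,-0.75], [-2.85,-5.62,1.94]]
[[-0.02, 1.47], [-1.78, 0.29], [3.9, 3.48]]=a@[[0.37, -0.46], [-0.91, -0.42], [-0.08, -0.10]]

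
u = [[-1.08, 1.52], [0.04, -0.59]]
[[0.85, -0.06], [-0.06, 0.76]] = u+[[1.93, -1.58], [-0.1, 1.35]]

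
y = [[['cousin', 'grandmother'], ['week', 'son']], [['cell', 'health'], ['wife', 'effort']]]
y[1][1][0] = 'wife'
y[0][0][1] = 'grandmother'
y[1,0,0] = 'cell'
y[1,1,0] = 'wife'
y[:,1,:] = [['week', 'son'], ['wife', 'effort']]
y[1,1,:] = ['wife', 'effort']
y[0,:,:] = [['cousin', 'grandmother'], ['week', 'son']]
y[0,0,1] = 'grandmother'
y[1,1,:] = ['wife', 'effort']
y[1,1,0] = 'wife'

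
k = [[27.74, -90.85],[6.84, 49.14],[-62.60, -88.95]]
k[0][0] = 27.74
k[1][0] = 6.84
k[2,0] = -62.6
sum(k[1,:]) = 55.980000000000004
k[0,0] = 27.74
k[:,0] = [27.74, 6.84, -62.6]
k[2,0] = -62.6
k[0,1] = -90.85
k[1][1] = 49.14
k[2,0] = -62.6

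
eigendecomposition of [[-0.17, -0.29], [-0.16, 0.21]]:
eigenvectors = [[-0.95, 0.52], [-0.32, -0.85]]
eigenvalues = [-0.27, 0.31]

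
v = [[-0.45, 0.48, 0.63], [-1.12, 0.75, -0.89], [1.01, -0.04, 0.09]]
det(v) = -0.85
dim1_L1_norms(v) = [1.56, 2.76, 1.14]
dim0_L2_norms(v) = [1.57, 0.89, 1.09]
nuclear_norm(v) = 3.26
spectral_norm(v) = 1.84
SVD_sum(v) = [[-0.28, 0.14, -0.13],[-1.31, 0.64, -0.59],[0.74, -0.36, 0.33]] + [[-0.26, 0.17, 0.76], [0.10, -0.06, -0.29], [0.08, -0.05, -0.23]] + [[0.09, 0.18, -0.01], [0.09, 0.17, -0.01], [0.19, 0.37, -0.02]]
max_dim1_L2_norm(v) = 1.62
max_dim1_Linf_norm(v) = 1.12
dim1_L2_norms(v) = [0.91, 1.62, 1.01]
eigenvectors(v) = [[0.72+0.00j, -0.16+0.26j, -0.16-0.26j], [0.12+0.00j, -0.89+0.00j, -0.89-0.00j], [(-0.68+0j), 0.13+0.31j, 0.13-0.31j]]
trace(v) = 0.39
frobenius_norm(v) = 2.11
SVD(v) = [[-0.18,  0.90,  0.40], [-0.86,  -0.34,  0.39], [0.48,  -0.27,  0.83]] @ diag([1.83754279774711, 0.9160711640968503, 0.5028420117273075]) @ [[0.83, -0.41, 0.38], [-0.32, 0.2, 0.93], [0.45, 0.89, -0.04]]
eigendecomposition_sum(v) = [[(-0.55+0j), 0.17+0.00j, (0.47-0j)],[-0.09+0.00j, 0.03+0.00j, (0.08-0j)],[0.52-0.00j, (-0.16-0j), (-0.44+0j)]] + [[0.05+0.24j,0.16-0.05j,0.08+0.24j],[-0.52+0.48j,0.36+0.32j,(-0.48+0.56j)],[(0.24+0.11j),0.06-0.17j,(0.27+0.09j)]] + [[(0.05-0.24j), 0.16+0.05j, (0.08-0.24j)], [-0.52-0.48j, (0.36-0.32j), (-0.48-0.56j)], [(0.24-0.11j), (0.06+0.17j), (0.27-0.09j)]]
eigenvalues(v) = [(-0.97+0j), (0.68+0.64j), (0.68-0.64j)]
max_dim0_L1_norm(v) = 2.58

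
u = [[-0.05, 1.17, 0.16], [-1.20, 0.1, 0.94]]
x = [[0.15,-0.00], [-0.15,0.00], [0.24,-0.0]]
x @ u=[[-0.01, 0.18, 0.02], [0.01, -0.18, -0.02], [-0.01, 0.28, 0.04]]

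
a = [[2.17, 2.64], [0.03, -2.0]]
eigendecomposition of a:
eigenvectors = [[1.00, -0.53], [0.01, 0.85]]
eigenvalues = [2.19, -2.02]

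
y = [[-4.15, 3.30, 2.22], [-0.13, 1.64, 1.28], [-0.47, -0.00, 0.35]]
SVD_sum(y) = [[-3.89, 3.46, 2.40], [-1.10, 0.97, 0.68], [-0.32, 0.28, 0.19]] + [[-0.26, -0.18, -0.16], [0.97, 0.69, 0.58], [-0.14, -0.10, -0.08]] + [[0.0, 0.02, -0.03], [-0.0, -0.02, 0.03], [-0.01, -0.18, 0.24]]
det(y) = -2.51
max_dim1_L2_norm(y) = 5.75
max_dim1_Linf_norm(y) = 4.15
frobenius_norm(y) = 6.14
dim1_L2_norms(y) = [5.75, 2.08, 0.59]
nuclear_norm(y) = 7.66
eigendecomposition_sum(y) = [[-4.06, 2.41, 1.39],[0.01, -0.0, -0.0],[-0.45, 0.27, 0.15]] + [[0.03, -0.09, -0.29], [0.1, -0.30, -0.94], [-0.09, 0.26, 0.79]] + [[-0.12, 0.98, 1.12], [-0.24, 1.95, 2.22], [0.06, -0.52, -0.60]]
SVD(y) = [[-0.96,0.26,-0.11], [-0.27,-0.96,0.11], [-0.08,0.14,0.99]] @ diag([5.978019229972808, 1.3784019329913062, 0.3041285866227771]) @ [[0.68, -0.60, -0.42], [-0.73, -0.52, -0.44], [-0.05, -0.6, 0.8]]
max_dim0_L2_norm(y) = 4.18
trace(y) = -2.16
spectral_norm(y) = 5.98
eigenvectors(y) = [[0.99, 0.23, -0.44], [-0.00, 0.74, -0.87], [0.11, -0.63, 0.23]]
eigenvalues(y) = [-3.91, 0.52, 1.23]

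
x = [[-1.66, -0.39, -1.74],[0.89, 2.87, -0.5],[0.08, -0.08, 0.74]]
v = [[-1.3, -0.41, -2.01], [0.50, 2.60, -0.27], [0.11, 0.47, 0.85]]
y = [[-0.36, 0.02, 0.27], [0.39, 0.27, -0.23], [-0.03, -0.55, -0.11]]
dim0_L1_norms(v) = [1.91, 3.48, 3.13]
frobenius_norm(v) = 3.73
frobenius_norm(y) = 0.89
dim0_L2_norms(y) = [0.53, 0.61, 0.37]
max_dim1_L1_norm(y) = 0.89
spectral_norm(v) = 2.89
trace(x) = 1.95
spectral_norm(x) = 3.16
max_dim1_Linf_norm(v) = 2.6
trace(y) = -0.20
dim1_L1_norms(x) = [3.79, 4.26, 0.9]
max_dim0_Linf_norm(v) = 2.6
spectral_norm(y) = 0.70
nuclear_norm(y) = 1.26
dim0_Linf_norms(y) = [0.39, 0.55, 0.27]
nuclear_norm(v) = 5.63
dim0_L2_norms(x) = [1.89, 2.9, 1.96]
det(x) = -2.66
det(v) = -2.75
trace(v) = 2.15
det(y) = 0.00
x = v + y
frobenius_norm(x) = 3.97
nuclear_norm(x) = 5.89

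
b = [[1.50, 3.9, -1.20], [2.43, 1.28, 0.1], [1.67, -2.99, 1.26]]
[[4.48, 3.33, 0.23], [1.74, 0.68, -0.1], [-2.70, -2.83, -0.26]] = b @ [[0.37, 0.01, 0.03], [0.73, 0.58, -0.10], [-0.90, -0.88, -0.48]]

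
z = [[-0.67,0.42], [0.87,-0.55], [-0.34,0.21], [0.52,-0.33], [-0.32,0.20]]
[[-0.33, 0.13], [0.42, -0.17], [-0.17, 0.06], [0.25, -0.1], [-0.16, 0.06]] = z @ [[0.5,0.05],[0.02,0.38]]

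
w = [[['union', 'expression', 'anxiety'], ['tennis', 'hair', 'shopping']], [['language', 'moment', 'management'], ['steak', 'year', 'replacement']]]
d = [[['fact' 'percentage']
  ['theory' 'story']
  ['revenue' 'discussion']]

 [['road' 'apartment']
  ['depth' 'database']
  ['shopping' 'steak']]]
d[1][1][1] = 'database'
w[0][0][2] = 'anxiety'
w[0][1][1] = 'hair'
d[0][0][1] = 'percentage'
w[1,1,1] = 'year'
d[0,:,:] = [['fact', 'percentage'], ['theory', 'story'], ['revenue', 'discussion']]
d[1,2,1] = 'steak'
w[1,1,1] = 'year'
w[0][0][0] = 'union'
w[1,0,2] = 'management'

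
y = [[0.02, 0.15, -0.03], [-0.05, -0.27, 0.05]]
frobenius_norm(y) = 0.32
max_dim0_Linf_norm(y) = 0.27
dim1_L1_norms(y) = [0.2, 0.37]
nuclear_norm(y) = 0.33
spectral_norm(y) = 0.32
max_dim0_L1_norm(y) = 0.42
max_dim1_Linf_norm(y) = 0.27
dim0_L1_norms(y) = [0.07, 0.42, 0.08]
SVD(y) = [[-0.48, 0.88],[0.88, 0.48]] @ diag([0.31882693605427354, 0.007027435253649347]) @ [[-0.17, -0.97, 0.18], [-0.95, 0.11, -0.30]]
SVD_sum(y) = [[0.03, 0.15, -0.03],[-0.05, -0.27, 0.05]] + [[-0.01, 0.00, -0.0], [-0.00, 0.00, -0.00]]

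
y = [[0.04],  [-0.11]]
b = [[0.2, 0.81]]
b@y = [[-0.08]]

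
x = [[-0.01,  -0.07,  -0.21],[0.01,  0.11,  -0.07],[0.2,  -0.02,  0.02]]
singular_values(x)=[0.23, 0.2, 0.13]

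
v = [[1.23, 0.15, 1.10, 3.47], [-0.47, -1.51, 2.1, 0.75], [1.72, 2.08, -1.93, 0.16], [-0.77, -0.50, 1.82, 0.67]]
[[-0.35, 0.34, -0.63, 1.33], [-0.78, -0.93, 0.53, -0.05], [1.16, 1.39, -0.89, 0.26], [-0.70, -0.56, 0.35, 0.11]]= v@[[0.40, 0.16, -0.09, -0.22], [0.16, 0.37, -0.17, 0.08], [-0.09, -0.17, 0.18, -0.2], [-0.22, 0.08, -0.20, 0.52]]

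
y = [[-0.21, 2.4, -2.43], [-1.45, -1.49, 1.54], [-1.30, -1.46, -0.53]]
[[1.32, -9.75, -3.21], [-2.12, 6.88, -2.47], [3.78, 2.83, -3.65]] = y @ [[0.77, -0.49, 2.84],[-2.25, -2.19, -0.31],[-2.83, 1.89, 0.77]]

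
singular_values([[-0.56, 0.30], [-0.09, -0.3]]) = [0.64, 0.31]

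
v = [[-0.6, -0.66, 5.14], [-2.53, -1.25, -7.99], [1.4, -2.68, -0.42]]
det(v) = 64.46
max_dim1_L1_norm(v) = 11.77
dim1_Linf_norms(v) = [5.14, 7.99, 2.68]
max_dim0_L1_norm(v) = 13.55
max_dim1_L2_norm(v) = 8.47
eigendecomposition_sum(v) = [[1.10, -1.16, 2.58], [-1.69, 1.78, -3.98], [1.05, -1.11, 2.47]] + [[-1.84,-1.18,0.02], [-0.62,-0.4,0.01], [0.51,0.32,-0.01]] + [[0.14, 1.67, 2.55], [-0.22, -2.64, -4.02], [-0.16, -1.90, -2.89]]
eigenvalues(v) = [5.35, -2.24, -5.39]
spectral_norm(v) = 9.71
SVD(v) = [[0.50, 0.12, -0.86], [-0.87, 0.02, -0.5], [-0.04, 0.99, 0.12]] @ diag([9.712167575437915, 3.0409176483092963, 2.182686611223305]) @ [[0.19, 0.09, 0.98], [0.41, -0.91, 0.00], [0.89, 0.4, -0.21]]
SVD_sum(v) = [[0.92, 0.43, 4.75], [-1.59, -0.74, -8.22], [-0.07, -0.03, -0.37]] + [[0.15, -0.33, 0.00], [0.03, -0.07, 0.0], [1.25, -2.75, 0.01]] + [[-1.67, -0.76, 0.39], [-0.97, -0.44, 0.23], [0.23, 0.1, -0.05]]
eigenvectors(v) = [[0.48, -0.92, -0.46],[-0.74, -0.31, 0.72],[0.46, 0.25, 0.52]]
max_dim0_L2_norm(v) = 9.51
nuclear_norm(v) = 14.94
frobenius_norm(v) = 10.41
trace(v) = -2.27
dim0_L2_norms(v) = [2.95, 3.03, 9.51]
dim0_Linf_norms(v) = [2.53, 2.68, 7.99]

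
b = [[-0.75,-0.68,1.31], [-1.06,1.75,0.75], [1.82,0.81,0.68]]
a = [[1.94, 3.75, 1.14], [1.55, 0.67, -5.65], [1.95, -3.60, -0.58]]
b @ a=[[0.05, -7.98, 2.23], [2.12, -5.5, -11.53], [6.11, 4.92, -2.90]]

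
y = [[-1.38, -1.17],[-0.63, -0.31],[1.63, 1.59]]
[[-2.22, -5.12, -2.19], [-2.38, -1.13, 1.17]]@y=[[2.72, 0.70], [5.9, 5.00]]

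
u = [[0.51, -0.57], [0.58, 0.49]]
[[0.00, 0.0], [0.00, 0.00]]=u@[[-0.00, 0.0],[-0.00, 0.00]]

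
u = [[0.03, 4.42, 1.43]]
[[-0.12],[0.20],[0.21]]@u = [[-0.00, -0.53, -0.17], [0.01, 0.88, 0.29], [0.01, 0.93, 0.3]]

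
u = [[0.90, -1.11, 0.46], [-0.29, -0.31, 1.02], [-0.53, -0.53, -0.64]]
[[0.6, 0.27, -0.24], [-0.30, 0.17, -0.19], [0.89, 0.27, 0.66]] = u @ [[-0.1, -0.16, -0.44], [-0.87, -0.37, -0.31], [-0.59, 0.01, -0.41]]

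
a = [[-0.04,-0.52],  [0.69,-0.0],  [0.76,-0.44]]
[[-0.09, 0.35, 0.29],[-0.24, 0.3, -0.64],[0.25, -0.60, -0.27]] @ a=[[0.47, -0.08], [-0.27, 0.41], [-0.63, -0.01]]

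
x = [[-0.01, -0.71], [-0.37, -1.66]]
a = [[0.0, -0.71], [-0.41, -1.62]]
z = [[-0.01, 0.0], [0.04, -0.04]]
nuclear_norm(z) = 0.06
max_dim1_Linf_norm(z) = 0.04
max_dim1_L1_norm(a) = 2.03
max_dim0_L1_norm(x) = 2.37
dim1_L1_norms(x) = [0.72, 2.03]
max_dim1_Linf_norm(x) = 1.66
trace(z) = -0.05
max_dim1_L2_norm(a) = 1.67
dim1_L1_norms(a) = [0.71, 2.03]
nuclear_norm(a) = 1.97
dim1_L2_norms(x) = [0.71, 1.7]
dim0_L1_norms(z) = [0.05, 0.04]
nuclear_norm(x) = 1.97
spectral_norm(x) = 1.84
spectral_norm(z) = 0.06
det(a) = -0.29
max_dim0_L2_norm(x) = 1.81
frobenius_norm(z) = 0.06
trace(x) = -1.67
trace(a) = -1.62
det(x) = -0.25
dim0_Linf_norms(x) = [0.37, 1.66]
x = z + a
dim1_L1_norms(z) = [0.01, 0.08]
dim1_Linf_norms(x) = [0.71, 1.66]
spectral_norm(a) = 1.81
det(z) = 0.00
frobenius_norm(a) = 1.82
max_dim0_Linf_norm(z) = 0.04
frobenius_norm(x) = 1.84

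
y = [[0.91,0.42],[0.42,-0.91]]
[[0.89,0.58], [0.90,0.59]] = y @ [[1.18, 0.77], [-0.44, -0.29]]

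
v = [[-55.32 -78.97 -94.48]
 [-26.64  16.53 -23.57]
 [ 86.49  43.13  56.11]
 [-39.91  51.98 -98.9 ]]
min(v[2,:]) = 43.13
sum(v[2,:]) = 185.73000000000002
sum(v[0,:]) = -228.76999999999998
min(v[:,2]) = -98.9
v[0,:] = [-55.32, -78.97, -94.48]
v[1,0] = -26.64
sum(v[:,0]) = -35.38000000000001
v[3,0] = -39.91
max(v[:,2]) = 56.11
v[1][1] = 16.53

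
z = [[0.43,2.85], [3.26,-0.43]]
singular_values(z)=[3.29, 2.88]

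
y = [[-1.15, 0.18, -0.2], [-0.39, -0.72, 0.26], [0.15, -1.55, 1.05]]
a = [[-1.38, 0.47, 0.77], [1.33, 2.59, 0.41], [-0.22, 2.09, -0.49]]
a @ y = [[1.52, -1.78, 1.21], [-2.48, -2.26, 0.84], [-0.64, -0.78, 0.07]]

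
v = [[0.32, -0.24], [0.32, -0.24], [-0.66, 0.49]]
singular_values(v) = [1.0, 0.0]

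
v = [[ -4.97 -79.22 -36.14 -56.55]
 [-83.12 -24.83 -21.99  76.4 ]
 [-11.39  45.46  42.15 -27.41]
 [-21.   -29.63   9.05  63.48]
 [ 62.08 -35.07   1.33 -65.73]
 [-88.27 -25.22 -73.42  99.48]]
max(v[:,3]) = 99.48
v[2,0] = -11.39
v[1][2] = -21.99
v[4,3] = -65.73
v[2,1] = 45.46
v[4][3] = -65.73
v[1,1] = -24.83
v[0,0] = -4.97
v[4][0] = 62.08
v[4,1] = -35.07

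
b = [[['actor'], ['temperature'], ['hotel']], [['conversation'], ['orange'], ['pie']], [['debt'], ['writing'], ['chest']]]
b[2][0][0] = 'debt'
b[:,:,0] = [['actor', 'temperature', 'hotel'], ['conversation', 'orange', 'pie'], ['debt', 'writing', 'chest']]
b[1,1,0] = 'orange'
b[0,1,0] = 'temperature'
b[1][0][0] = 'conversation'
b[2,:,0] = ['debt', 'writing', 'chest']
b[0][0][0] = 'actor'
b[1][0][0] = 'conversation'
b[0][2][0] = 'hotel'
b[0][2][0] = 'hotel'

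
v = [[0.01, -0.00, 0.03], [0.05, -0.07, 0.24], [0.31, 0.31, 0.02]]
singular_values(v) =[0.44, 0.26, 0.0]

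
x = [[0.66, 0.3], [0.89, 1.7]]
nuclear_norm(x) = 2.43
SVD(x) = [[-0.30, -0.95],[-0.95, 0.3]] @ diag([2.006521828987644, 0.42611049012677593]) @ [[-0.52, -0.85], [-0.85, 0.52]]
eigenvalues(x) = [0.45, 1.91]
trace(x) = 2.36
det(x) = 0.86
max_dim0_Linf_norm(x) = 1.7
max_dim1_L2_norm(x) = 1.92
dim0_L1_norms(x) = [1.55, 2.0]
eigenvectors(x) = [[-0.82, -0.23], [0.58, -0.97]]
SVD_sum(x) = [[0.31, 0.51], [1.0, 1.63]] + [[0.35, -0.21], [-0.11, 0.07]]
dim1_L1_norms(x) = [0.96, 2.59]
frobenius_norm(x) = 2.05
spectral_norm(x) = 2.01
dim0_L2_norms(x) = [1.11, 1.73]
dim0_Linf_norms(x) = [0.89, 1.7]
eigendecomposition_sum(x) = [[0.38, -0.09], [-0.27, 0.06]] + [[0.28, 0.39],[1.16, 1.64]]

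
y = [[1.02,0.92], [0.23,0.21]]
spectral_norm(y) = 1.41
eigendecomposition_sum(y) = [[1.02, 0.92], [0.23, 0.21]] + [[0.00, -0.00], [-0.0, 0.00]]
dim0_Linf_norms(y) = [1.02, 0.92]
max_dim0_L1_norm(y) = 1.25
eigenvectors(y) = [[0.98, -0.67], [0.22, 0.74]]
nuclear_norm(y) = 1.41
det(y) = 0.00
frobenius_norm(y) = 1.41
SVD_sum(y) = [[1.02, 0.92], [0.23, 0.21]] + [[0.00, -0.00],[-0.0, 0.0]]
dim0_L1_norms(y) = [1.25, 1.13]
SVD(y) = [[-0.98, -0.22], [-0.22, 0.98]] @ diag([1.4084731422333097, 0.0018459705918689735]) @ [[-0.74, -0.67], [-0.67, 0.74]]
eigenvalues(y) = [1.23, 0.0]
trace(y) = 1.23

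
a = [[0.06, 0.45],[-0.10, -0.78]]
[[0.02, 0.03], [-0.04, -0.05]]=a @ [[-0.07, -0.09], [0.06, 0.07]]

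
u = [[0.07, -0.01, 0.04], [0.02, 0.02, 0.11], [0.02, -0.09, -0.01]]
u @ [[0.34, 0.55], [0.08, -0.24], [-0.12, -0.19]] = [[0.02, 0.03], [-0.0, -0.01], [0.00, 0.03]]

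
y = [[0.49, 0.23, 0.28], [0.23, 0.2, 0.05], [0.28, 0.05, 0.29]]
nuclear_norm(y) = 0.98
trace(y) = 0.98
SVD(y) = [[-0.79,-0.13,-0.60], [-0.36,-0.7,0.62], [-0.50,0.71,0.5]] @ diag([0.7714047320793808, 0.19083879880716442, 0.017756469113454597]) @ [[-0.79,  -0.36,  -0.5],  [-0.13,  -0.7,  0.71],  [-0.6,  0.62,  0.50]]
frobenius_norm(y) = 0.79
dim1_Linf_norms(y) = [0.49, 0.23, 0.29]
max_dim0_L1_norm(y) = 1.0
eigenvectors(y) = [[0.79, 0.60, -0.13], [0.36, -0.62, -0.70], [0.5, -0.50, 0.71]]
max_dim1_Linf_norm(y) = 0.49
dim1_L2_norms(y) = [0.61, 0.31, 0.41]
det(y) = 0.00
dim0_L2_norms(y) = [0.61, 0.31, 0.41]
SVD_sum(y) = [[0.48, 0.22, 0.30], [0.22, 0.10, 0.14], [0.30, 0.14, 0.19]] + [[0.0, 0.02, -0.02], [0.02, 0.09, -0.09], [-0.02, -0.09, 0.10]] + [[0.01,-0.01,-0.01], [-0.01,0.01,0.01], [-0.01,0.01,0.0]]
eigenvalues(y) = [0.77, 0.02, 0.19]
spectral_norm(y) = 0.77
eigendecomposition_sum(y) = [[0.48, 0.22, 0.30], [0.22, 0.10, 0.14], [0.30, 0.14, 0.19]] + [[0.01,  -0.01,  -0.01], [-0.01,  0.01,  0.01], [-0.01,  0.01,  0.00]] + [[0.0, 0.02, -0.02], [0.02, 0.09, -0.09], [-0.02, -0.09, 0.1]]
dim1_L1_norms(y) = [1.0, 0.48, 0.62]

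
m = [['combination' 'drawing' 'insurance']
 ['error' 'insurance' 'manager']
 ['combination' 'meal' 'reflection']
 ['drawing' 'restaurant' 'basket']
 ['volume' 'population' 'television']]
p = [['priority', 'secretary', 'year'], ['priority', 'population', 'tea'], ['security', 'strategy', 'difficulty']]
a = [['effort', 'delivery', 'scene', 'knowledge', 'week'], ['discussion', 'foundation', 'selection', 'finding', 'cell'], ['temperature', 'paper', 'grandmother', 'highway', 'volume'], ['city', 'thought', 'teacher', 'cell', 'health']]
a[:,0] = ['effort', 'discussion', 'temperature', 'city']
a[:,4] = ['week', 'cell', 'volume', 'health']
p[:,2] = ['year', 'tea', 'difficulty']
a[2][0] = 'temperature'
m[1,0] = 'error'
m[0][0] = 'combination'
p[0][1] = 'secretary'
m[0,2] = 'insurance'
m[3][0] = 'drawing'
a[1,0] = 'discussion'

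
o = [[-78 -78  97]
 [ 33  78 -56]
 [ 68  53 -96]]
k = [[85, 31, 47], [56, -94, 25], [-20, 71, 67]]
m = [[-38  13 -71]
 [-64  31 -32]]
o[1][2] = -56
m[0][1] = 13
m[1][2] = -32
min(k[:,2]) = 25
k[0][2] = 47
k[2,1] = 71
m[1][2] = -32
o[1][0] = 33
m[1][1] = 31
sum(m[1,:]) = -65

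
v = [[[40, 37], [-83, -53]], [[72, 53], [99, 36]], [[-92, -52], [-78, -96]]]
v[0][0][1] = 37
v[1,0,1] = 53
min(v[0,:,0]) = -83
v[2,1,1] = -96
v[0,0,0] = 40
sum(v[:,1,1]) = -113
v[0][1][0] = -83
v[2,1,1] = -96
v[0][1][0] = -83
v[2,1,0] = -78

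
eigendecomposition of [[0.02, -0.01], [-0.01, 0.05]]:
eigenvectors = [[-0.96, 0.29], [-0.29, -0.96]]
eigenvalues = [0.02, 0.05]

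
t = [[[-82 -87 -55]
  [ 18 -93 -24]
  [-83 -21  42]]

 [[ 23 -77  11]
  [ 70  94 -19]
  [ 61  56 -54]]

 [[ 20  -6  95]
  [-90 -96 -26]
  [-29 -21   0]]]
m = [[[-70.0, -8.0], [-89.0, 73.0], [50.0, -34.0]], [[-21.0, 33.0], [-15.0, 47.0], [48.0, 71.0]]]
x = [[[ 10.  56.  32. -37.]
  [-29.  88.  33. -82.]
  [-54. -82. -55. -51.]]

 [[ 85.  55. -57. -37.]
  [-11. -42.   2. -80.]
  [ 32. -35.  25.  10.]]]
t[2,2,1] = -21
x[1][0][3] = -37.0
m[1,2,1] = 71.0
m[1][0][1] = 33.0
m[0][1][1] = 73.0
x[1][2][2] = 25.0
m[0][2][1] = -34.0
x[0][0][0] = 10.0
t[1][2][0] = 61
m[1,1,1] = 47.0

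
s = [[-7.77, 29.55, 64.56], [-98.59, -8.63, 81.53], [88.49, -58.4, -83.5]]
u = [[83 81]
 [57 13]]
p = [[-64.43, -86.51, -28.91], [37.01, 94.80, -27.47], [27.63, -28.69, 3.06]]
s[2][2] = -83.5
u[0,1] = 81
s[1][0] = -98.59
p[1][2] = -27.47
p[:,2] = [-28.91, -27.47, 3.06]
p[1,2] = -27.47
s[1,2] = 81.53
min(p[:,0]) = -64.43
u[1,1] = 13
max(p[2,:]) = 27.63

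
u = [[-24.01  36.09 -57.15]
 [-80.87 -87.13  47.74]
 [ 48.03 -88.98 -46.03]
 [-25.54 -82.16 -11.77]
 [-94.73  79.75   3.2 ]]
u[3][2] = -11.77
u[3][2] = -11.77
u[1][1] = -87.13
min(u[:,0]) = -94.73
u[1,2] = 47.74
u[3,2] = -11.77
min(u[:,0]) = -94.73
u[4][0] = -94.73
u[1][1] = -87.13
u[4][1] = 79.75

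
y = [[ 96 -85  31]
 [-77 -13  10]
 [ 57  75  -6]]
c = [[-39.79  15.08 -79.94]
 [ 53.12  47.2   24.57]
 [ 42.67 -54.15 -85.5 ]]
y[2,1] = 75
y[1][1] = -13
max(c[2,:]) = 42.67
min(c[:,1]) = -54.15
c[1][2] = 24.57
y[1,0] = -77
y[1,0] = -77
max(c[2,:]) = 42.67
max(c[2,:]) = 42.67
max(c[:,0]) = 53.12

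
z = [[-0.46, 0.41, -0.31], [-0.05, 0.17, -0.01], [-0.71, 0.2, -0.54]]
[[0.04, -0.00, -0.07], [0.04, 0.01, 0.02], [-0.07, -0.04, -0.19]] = z @ [[0.06, 0.09, 0.52], [0.28, 0.08, 0.23], [0.15, -0.02, -0.25]]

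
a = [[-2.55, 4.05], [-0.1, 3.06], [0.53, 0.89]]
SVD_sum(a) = [[-1.84, 4.35], [-1.11, 2.63], [-0.24, 0.57]] + [[-0.71,-0.3], [1.01,0.43], [0.77,0.32]]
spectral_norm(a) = 5.55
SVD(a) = [[-0.85,0.49], [-0.51,-0.69], [-0.11,-0.53]] @ diag([5.554328638951088, 1.581465576776097]) @ [[0.39, -0.92], [-0.92, -0.39]]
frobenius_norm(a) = 5.78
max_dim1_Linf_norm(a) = 4.05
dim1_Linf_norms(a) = [4.05, 3.06, 0.89]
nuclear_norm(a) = 7.14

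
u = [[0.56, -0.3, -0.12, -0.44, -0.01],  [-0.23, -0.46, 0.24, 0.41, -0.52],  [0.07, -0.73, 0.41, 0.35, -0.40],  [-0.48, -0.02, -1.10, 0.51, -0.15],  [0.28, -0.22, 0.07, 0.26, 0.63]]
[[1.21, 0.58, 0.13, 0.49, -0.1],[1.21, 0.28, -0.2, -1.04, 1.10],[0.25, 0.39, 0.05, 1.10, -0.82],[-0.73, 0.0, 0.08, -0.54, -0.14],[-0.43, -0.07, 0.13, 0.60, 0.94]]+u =[[1.77, 0.28, 0.01, 0.05, -0.11], [0.98, -0.18, 0.04, -0.63, 0.58], [0.32, -0.34, 0.46, 1.45, -1.22], [-1.21, -0.02, -1.02, -0.03, -0.29], [-0.15, -0.29, 0.20, 0.86, 1.57]]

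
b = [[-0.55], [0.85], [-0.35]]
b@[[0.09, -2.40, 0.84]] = [[-0.05, 1.32, -0.46], [0.08, -2.04, 0.71], [-0.03, 0.84, -0.29]]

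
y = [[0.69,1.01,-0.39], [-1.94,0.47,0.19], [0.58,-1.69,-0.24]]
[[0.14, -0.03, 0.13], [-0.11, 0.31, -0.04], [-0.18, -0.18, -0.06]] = y@[[0.1, -0.15, 0.02], [0.12, 0.06, 0.06], [0.14, -0.04, -0.14]]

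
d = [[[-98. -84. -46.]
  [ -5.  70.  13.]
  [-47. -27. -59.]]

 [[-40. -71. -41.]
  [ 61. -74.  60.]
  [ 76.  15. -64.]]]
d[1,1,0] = 61.0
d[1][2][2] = -64.0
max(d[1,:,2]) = 60.0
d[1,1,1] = -74.0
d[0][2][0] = -47.0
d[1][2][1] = 15.0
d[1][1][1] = -74.0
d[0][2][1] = -27.0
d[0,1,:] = [-5.0, 70.0, 13.0]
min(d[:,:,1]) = -84.0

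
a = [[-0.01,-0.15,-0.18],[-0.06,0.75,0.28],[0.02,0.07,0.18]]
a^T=[[-0.01, -0.06, 0.02], [-0.15, 0.75, 0.07], [-0.18, 0.28, 0.18]]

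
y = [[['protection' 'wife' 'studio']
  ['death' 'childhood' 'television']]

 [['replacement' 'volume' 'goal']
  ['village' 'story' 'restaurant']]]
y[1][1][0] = 'village'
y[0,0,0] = 'protection'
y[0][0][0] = 'protection'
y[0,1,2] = 'television'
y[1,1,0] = 'village'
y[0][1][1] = 'childhood'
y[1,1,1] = 'story'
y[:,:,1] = [['wife', 'childhood'], ['volume', 'story']]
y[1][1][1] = 'story'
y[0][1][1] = 'childhood'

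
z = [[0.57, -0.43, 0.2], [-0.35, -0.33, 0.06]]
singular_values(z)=[0.75, 0.48]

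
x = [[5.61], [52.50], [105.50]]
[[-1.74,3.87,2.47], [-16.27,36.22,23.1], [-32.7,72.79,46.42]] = x@[[-0.31,0.69,0.44]]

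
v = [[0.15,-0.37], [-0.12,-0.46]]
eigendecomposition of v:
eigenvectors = [[0.98, 0.48], [-0.17, 0.88]]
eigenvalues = [0.22, -0.53]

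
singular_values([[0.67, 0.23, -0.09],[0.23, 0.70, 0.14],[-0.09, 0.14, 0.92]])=[0.99, 0.9, 0.4]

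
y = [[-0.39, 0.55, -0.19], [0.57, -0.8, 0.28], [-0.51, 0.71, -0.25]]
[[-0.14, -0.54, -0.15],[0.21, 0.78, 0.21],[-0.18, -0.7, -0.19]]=y @ [[0.06, 0.82, -0.20], [-0.14, -0.14, -0.55], [0.22, 0.73, -0.4]]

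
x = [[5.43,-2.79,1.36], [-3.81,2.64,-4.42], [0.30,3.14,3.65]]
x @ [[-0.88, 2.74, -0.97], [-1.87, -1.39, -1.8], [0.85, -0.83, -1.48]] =[[1.59,  17.63,  -2.26], [-5.34,  -10.44,  5.49], [-3.03,  -6.57,  -11.34]]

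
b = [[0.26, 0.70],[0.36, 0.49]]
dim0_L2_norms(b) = [0.44, 0.85]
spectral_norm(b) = 0.95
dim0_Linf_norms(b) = [0.36, 0.7]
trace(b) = 0.75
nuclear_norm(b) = 1.08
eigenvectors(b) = [[-0.87, -0.74], [0.5, -0.67]]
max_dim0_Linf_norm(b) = 0.7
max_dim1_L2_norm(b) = 0.75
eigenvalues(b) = [-0.14, 0.89]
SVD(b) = [[-0.78, -0.63], [-0.63, 0.78]] @ diag([0.954067061101882, 0.13059878606027497]) @ [[-0.45, -0.89], [0.89, -0.45]]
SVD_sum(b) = [[0.33, 0.66], [0.27, 0.54]] + [[-0.07, 0.04], [0.09, -0.05]]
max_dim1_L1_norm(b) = 0.96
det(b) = -0.12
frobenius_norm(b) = 0.96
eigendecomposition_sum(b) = [[-0.09,  0.1], [0.05,  -0.05]] + [[0.35, 0.60], [0.31, 0.54]]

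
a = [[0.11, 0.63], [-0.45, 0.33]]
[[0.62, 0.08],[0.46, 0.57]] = a @[[-0.27, -1.03], [1.03, 0.31]]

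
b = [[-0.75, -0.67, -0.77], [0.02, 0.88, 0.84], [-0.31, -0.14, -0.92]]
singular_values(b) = [1.88, 0.57, 0.45]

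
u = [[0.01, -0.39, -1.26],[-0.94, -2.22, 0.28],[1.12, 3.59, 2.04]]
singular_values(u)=[4.82, 1.64, 0.02]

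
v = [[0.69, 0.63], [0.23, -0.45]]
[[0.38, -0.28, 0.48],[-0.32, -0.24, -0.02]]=v@[[-0.07,-0.60,0.45], [0.68,0.22,0.27]]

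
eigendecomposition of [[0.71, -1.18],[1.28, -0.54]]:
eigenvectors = [[0.35+0.60j, 0.35-0.60j], [0.72+0.00j, (0.72-0j)]]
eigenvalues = [(0.08+1.06j), (0.08-1.06j)]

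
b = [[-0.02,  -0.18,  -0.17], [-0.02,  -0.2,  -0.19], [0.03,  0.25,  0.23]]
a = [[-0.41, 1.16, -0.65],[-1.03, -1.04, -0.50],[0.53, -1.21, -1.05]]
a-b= [[-0.39,1.34,-0.48],[-1.01,-0.84,-0.31],[0.50,-1.46,-1.28]]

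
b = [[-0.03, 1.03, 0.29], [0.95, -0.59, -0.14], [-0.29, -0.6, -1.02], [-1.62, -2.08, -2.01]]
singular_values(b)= [3.6, 1.28, 0.51]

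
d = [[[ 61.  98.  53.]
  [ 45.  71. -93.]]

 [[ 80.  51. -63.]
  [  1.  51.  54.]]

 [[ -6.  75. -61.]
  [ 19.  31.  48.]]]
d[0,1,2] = -93.0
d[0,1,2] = -93.0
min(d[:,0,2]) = -63.0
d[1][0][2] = -63.0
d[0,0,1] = 98.0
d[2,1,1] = 31.0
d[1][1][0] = 1.0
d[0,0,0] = 61.0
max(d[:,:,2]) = 54.0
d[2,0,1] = 75.0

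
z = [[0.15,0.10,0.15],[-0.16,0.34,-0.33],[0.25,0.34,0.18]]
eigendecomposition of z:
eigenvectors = [[-0.76+0.00j, (-0.11-0.3j), (-0.11+0.3j)],  [(0.23+0j), (0.72+0j), (0.72-0j)],  [(0.61+0j), 0.06-0.61j, 0.06+0.61j]]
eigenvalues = [(-0+0j), (0.34+0.34j), (0.34-0.34j)]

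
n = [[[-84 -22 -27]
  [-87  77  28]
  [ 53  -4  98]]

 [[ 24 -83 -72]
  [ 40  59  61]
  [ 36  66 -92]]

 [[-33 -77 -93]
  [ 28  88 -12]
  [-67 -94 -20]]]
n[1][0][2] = -72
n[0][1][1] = 77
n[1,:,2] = [-72, 61, -92]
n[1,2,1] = 66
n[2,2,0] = -67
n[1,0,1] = -83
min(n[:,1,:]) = -87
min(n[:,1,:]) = -87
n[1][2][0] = 36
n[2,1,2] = -12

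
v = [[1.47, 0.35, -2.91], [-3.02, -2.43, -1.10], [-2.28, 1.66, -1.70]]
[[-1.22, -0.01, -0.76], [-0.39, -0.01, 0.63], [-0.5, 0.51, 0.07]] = v @ [[-0.05, -0.10, -0.2], [0.04, 0.14, -0.08], [0.4, -0.03, 0.15]]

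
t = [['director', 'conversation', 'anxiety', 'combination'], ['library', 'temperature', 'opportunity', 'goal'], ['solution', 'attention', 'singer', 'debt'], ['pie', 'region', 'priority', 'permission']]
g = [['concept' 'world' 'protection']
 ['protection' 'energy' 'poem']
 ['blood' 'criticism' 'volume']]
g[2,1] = 'criticism'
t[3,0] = 'pie'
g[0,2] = 'protection'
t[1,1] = 'temperature'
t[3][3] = 'permission'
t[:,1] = ['conversation', 'temperature', 'attention', 'region']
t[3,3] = 'permission'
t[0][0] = 'director'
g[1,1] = 'energy'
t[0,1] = 'conversation'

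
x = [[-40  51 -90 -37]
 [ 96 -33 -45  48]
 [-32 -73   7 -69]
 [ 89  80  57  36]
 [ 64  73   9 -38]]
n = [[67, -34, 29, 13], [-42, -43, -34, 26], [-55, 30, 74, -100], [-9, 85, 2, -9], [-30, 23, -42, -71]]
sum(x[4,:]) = 108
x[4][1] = 73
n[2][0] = -55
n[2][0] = -55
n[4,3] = -71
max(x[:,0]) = 96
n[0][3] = 13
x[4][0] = 64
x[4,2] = 9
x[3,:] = [89, 80, 57, 36]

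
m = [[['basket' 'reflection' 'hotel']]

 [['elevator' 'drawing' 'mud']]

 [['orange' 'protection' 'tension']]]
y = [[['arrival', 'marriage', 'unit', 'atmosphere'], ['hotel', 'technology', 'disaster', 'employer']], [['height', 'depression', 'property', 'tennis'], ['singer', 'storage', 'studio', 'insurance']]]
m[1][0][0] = 'elevator'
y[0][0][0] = 'arrival'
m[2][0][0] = 'orange'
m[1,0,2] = 'mud'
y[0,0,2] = 'unit'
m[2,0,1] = 'protection'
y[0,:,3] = ['atmosphere', 'employer']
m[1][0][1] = 'drawing'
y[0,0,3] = 'atmosphere'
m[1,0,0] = 'elevator'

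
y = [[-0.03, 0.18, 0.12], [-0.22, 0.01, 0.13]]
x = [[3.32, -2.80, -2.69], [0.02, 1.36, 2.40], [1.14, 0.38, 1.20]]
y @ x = [[0.04, 0.37, 0.66], [-0.58, 0.68, 0.77]]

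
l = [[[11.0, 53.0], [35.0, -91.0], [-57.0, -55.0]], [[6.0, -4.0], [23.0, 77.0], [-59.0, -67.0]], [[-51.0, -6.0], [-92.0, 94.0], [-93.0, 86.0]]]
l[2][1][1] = 94.0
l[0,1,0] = 35.0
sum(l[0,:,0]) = -11.0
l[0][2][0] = -57.0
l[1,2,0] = -59.0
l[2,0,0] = -51.0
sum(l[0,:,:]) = -104.0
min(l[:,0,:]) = -51.0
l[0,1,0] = 35.0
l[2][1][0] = -92.0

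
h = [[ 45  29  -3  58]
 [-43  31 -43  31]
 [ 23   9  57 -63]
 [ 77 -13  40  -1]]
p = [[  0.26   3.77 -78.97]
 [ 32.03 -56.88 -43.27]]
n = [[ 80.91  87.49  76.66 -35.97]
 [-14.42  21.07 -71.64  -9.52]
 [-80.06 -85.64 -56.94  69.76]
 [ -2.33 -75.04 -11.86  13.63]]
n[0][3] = -35.97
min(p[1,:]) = -56.88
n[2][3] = 69.76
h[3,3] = -1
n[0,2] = 76.66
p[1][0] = 32.03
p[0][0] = 0.26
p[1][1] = -56.88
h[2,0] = 23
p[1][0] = 32.03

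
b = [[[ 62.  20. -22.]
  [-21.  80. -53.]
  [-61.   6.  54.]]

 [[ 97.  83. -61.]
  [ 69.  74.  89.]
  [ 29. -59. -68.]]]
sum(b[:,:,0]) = 175.0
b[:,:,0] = [[62.0, -21.0, -61.0], [97.0, 69.0, 29.0]]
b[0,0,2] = -22.0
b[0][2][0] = -61.0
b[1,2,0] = 29.0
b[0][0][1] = 20.0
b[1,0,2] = -61.0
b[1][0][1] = 83.0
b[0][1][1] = 80.0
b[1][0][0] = 97.0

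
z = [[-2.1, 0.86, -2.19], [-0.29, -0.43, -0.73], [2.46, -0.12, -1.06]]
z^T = [[-2.10, -0.29, 2.46], [0.86, -0.43, -0.12], [-2.19, -0.73, -1.06]]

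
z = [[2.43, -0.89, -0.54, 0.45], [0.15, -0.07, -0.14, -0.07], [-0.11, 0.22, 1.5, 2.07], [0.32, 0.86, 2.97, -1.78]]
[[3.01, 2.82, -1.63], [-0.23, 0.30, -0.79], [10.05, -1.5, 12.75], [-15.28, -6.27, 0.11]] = z@[[-0.25, 0.26, -0.8], [-0.14, -1.33, 0.21], [-1.51, -1.46, 2.59], [5.95, 0.49, 4.22]]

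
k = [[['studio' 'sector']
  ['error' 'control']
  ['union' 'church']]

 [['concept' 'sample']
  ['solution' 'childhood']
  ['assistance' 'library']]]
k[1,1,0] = 'solution'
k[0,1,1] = 'control'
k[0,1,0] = 'error'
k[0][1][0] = 'error'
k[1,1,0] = 'solution'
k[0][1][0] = 'error'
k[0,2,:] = ['union', 'church']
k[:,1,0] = ['error', 'solution']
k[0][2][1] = 'church'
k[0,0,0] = 'studio'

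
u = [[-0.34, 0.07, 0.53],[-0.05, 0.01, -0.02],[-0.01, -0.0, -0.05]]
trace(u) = -0.38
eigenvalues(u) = [-0.31, 0.0, -0.07]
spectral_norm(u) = 0.63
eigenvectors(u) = [[0.99, -0.16, 0.78], [0.16, -0.99, 0.54], [0.04, 0.03, 0.32]]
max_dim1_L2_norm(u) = 0.63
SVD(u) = [[-1.0, -0.02, 0.06], [-0.02, -0.83, -0.55], [0.06, -0.55, 0.83]] @ diag([0.6347095301149265, 0.0643545524578422, 0.0015178798503492196]) @ [[0.54,-0.11,-0.84], [0.82,-0.15,0.55], [-0.18,-0.98,0.01]]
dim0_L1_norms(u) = [0.4, 0.08, 0.6]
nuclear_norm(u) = 0.70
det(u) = 0.00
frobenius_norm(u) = 0.64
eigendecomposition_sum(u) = [[-0.35, 0.08, 0.72], [-0.06, 0.01, 0.11], [-0.01, 0.0, 0.03]] + [[-0.0, 0.00, -0.0],  [-0.0, 0.0, -0.0],  [0.0, -0.00, 0.0]] + [[0.01,-0.01,-0.19], [0.01,-0.0,-0.13], [0.0,-0.0,-0.08]]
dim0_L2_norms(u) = [0.34, 0.07, 0.53]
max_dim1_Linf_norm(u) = 0.53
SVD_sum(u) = [[-0.34, 0.07, 0.53], [-0.01, 0.0, 0.01], [0.02, -0.00, -0.03]] + [[-0.00, 0.00, -0.0], [-0.04, 0.01, -0.03], [-0.03, 0.01, -0.02]] + [[-0.0, -0.00, 0.0],[0.0, 0.00, -0.00],[-0.00, -0.00, 0.0]]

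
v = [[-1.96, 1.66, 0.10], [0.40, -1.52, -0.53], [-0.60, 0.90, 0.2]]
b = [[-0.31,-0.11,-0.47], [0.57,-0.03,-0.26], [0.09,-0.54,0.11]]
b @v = [[0.85, -0.77, -0.07],[-0.97, 0.76, 0.02],[-0.46, 1.07, 0.32]]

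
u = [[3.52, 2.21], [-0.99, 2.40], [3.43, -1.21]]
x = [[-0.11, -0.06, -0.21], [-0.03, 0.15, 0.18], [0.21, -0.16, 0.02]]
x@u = [[-1.05, -0.13],[0.36, 0.08],[0.97, 0.06]]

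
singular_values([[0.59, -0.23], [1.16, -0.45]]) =[1.4, 0.0]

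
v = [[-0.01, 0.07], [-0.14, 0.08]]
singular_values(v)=[0.17, 0.05]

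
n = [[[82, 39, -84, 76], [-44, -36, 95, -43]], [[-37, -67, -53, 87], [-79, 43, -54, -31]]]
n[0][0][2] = -84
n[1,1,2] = -54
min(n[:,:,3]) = -43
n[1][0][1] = -67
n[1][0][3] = 87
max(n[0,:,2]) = 95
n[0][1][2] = 95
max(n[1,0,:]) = 87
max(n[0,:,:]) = 95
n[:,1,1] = [-36, 43]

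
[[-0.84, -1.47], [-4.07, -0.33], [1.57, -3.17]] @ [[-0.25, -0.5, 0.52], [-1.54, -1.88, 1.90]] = [[2.47, 3.18, -3.23], [1.53, 2.66, -2.74], [4.49, 5.17, -5.21]]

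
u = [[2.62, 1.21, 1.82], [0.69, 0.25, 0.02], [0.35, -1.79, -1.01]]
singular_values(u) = [3.62, 1.82, 0.32]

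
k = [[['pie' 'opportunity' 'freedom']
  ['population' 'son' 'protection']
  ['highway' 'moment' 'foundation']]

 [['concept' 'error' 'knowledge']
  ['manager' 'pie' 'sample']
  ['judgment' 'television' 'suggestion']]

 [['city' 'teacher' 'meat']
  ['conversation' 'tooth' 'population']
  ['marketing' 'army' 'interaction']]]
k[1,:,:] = [['concept', 'error', 'knowledge'], ['manager', 'pie', 'sample'], ['judgment', 'television', 'suggestion']]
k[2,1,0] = 'conversation'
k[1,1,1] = 'pie'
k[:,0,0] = ['pie', 'concept', 'city']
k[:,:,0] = [['pie', 'population', 'highway'], ['concept', 'manager', 'judgment'], ['city', 'conversation', 'marketing']]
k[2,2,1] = 'army'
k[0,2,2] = 'foundation'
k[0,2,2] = 'foundation'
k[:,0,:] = [['pie', 'opportunity', 'freedom'], ['concept', 'error', 'knowledge'], ['city', 'teacher', 'meat']]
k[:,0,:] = [['pie', 'opportunity', 'freedom'], ['concept', 'error', 'knowledge'], ['city', 'teacher', 'meat']]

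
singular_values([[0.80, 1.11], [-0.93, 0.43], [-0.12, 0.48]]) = [1.42, 1.07]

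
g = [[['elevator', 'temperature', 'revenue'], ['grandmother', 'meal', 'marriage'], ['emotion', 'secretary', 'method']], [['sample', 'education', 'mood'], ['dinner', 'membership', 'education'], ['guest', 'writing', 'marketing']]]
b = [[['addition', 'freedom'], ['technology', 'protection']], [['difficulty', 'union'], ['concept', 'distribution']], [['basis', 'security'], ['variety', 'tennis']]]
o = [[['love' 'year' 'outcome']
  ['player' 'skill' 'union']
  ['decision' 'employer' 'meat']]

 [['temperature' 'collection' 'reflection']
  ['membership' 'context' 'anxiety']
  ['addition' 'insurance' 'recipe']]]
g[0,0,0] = 'elevator'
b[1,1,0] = 'concept'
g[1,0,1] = 'education'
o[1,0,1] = 'collection'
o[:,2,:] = [['decision', 'employer', 'meat'], ['addition', 'insurance', 'recipe']]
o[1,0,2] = 'reflection'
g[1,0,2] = 'mood'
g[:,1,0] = ['grandmother', 'dinner']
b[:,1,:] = [['technology', 'protection'], ['concept', 'distribution'], ['variety', 'tennis']]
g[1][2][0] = 'guest'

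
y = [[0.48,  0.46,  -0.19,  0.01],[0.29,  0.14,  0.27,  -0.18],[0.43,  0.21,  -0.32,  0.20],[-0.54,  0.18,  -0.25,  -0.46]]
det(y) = -0.020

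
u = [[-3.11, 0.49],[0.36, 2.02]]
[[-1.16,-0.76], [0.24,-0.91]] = u @[[0.38,0.17], [0.05,-0.48]]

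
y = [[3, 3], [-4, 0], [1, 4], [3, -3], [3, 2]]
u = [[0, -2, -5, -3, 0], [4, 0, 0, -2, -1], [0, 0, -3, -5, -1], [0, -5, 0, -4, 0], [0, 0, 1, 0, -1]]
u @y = [[-6, -11], [3, 16], [-21, 1], [8, 12], [-2, 2]]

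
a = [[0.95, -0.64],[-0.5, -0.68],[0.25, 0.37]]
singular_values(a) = [1.15, 0.95]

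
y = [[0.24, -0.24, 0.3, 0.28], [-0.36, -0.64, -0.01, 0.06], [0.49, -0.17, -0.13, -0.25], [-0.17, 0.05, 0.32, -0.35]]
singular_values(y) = [0.76, 0.63, 0.49, 0.45]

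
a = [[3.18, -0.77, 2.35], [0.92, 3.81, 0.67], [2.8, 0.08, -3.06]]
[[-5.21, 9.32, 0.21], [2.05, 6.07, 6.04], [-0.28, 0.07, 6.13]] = a @ [[-0.90, 1.87, 1.12], [0.88, 0.84, 1.48], [-0.71, 1.71, -0.94]]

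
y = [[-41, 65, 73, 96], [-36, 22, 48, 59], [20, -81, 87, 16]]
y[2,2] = 87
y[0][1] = 65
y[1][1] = 22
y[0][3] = 96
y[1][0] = -36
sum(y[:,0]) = -57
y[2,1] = -81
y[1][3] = 59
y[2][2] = 87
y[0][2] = 73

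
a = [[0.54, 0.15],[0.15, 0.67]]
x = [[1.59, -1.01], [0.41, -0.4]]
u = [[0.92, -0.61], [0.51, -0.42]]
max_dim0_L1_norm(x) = 2.0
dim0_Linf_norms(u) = [0.92, 0.61]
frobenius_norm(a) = 0.89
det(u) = -0.08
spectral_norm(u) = 1.29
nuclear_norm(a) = 1.21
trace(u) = 0.50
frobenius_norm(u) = 1.29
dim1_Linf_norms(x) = [1.59, 0.41]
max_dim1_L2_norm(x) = 1.88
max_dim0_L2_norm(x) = 1.64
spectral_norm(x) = 1.97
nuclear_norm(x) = 2.08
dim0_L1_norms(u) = [1.43, 1.03]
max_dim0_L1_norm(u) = 1.43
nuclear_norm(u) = 1.34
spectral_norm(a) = 0.77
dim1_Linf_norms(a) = [0.54, 0.67]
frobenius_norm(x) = 1.97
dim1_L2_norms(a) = [0.56, 0.69]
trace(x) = 1.19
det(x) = -0.22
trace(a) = 1.21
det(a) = 0.34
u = a @ x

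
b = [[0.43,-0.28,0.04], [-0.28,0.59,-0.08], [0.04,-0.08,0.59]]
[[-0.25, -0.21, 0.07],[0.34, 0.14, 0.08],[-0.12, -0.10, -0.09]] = b @ [[-0.29, -0.49, 0.36], [0.42, -0.02, 0.29], [-0.12, -0.14, -0.13]]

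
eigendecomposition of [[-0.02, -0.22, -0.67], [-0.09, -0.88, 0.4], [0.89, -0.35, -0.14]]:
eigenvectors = [[(-0.1-0.62j), (-0.1+0.62j), (0.31+0j)], [-0.14+0.21j, (-0.14-0.21j), 0.95+0.00j], [(-0.74+0j), (-0.74-0j), (0.08+0j)]]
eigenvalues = [(-0.08+0.84j), (-0.08-0.84j), (-0.88+0j)]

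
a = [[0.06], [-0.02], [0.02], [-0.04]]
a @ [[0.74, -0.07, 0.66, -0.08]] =[[0.04, -0.00, 0.04, -0.00], [-0.01, 0.00, -0.01, 0.0], [0.01, -0.0, 0.01, -0.0], [-0.03, 0.0, -0.03, 0.00]]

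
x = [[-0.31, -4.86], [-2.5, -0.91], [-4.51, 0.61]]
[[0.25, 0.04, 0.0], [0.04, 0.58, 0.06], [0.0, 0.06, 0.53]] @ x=[[-0.18,-1.25], [-1.73,-0.69], [-2.54,0.27]]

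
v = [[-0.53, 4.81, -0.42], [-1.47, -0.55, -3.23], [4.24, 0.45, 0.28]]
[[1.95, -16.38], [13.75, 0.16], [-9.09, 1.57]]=v@[[-1.91, 0.71], [-0.10, -3.31], [-3.37, 0.19]]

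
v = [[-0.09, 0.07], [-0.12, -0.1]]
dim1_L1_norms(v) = [0.16, 0.22]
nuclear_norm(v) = 0.27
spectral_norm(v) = 0.16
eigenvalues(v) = [(-0.1+0.09j), (-0.1-0.09j)]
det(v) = 0.02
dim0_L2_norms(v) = [0.15, 0.12]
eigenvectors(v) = [[-0.03-0.61j,  -0.03+0.61j],[0.79+0.00j,  (0.79-0j)]]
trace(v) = -0.19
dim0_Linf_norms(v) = [0.12, 0.1]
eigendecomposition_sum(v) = [[(-0.04+0.05j), 0.04+0.04j], [(-0.06-0.06j), -0.05+0.04j]] + [[(-0.04-0.05j), (0.04-0.04j)],[-0.06+0.06j, -0.05-0.04j]]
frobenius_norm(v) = 0.19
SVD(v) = [[-0.29,-0.96], [-0.96,0.29]] @ diag([0.15984538599340795, 0.10885519085748012]) @ [[0.88,  0.47], [0.47,  -0.88]]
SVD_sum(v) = [[-0.04,-0.02], [-0.13,-0.07]] + [[-0.05, 0.09], [0.01, -0.03]]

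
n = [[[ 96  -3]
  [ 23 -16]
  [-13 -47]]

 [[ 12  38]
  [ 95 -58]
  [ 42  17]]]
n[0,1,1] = -16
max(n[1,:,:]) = 95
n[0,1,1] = -16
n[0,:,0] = [96, 23, -13]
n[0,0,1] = -3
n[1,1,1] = -58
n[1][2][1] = 17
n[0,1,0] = 23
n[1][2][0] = 42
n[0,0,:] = [96, -3]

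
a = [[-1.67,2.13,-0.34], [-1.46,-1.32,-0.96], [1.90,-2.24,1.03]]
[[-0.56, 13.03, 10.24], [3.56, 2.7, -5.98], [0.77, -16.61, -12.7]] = a @[[-1.57, -2.54, 1.34], [-1.4, 3.52, 5.35], [0.6, -3.79, -3.17]]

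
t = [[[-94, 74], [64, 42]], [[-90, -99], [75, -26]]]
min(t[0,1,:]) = 42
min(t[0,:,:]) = -94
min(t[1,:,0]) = -90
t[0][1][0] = 64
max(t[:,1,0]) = 75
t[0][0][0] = -94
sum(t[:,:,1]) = -9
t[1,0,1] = -99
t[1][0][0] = -90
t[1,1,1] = -26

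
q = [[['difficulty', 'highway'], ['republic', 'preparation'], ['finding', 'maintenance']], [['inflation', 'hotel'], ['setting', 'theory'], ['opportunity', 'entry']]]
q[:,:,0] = [['difficulty', 'republic', 'finding'], ['inflation', 'setting', 'opportunity']]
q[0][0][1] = 'highway'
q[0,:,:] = [['difficulty', 'highway'], ['republic', 'preparation'], ['finding', 'maintenance']]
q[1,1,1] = 'theory'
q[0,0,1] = 'highway'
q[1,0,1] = 'hotel'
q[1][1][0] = 'setting'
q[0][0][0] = 'difficulty'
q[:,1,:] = [['republic', 'preparation'], ['setting', 'theory']]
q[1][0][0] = 'inflation'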